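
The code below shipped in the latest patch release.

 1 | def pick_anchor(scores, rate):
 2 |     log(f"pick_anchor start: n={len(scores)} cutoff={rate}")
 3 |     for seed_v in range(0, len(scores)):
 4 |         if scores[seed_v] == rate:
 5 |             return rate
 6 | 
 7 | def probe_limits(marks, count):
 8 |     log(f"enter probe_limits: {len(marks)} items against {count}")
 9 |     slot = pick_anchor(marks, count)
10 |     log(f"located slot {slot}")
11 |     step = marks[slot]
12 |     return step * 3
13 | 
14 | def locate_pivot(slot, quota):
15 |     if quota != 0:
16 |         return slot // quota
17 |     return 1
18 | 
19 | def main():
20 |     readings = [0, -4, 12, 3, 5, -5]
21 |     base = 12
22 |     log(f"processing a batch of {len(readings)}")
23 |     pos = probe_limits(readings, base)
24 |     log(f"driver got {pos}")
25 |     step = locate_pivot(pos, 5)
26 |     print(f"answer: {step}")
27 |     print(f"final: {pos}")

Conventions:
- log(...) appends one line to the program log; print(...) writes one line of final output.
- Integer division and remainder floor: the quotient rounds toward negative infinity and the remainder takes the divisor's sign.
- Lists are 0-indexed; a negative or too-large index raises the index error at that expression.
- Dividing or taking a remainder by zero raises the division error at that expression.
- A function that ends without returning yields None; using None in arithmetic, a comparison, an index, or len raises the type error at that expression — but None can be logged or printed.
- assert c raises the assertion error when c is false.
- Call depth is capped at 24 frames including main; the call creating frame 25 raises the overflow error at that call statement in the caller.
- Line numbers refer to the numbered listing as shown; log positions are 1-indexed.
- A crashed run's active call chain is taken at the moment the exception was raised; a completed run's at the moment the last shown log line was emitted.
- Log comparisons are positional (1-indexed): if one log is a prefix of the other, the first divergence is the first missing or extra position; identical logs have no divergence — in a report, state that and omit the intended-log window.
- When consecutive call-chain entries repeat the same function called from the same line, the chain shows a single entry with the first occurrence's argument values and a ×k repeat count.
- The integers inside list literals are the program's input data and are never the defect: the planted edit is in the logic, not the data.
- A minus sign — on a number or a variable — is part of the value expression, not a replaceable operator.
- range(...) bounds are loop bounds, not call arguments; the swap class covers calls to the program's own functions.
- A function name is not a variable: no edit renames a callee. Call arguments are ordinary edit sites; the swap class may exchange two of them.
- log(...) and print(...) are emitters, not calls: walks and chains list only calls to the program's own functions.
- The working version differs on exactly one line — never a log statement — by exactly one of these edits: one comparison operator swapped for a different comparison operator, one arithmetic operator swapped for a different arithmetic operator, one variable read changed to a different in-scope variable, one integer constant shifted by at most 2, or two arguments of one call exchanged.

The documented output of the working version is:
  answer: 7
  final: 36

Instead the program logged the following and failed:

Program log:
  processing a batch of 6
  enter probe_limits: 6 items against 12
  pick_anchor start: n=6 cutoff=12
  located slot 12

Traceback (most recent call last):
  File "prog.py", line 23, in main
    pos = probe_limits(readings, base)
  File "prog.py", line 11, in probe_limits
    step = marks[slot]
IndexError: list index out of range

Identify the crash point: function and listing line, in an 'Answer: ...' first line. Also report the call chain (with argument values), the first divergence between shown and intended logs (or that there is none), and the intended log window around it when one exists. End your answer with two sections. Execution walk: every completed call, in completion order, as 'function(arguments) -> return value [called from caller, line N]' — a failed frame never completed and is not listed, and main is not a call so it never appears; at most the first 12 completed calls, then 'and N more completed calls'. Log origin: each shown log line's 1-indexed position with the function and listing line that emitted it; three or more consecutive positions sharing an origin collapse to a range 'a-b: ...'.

Answer: the error was raised in probe_limits, line 11.
Key fact: The earliest visible damage is log position 4 — 'located slot 12' rather than the intended 'located slot 2'.
Call chain: main -> probe_limits([0, -4, 12, 3, 5, -5], 12) (called at line 23).
First divergence: position 4 — shown 'located slot 12', intended 'located slot 2'.
Intended log window:
  2: enter probe_limits: 6 items against 12
  3: pick_anchor start: n=6 cutoff=12
  4: located slot 2
  5: driver got 36
Execution walk:
  pick_anchor([0, -4, 12, 3, 5, -5], 12) -> 12  [called from probe_limits, line 9]
Log origins:
  1: from main, line 22
  2: from probe_limits, line 8
  3: from pick_anchor, line 2
  4: from probe_limits, line 10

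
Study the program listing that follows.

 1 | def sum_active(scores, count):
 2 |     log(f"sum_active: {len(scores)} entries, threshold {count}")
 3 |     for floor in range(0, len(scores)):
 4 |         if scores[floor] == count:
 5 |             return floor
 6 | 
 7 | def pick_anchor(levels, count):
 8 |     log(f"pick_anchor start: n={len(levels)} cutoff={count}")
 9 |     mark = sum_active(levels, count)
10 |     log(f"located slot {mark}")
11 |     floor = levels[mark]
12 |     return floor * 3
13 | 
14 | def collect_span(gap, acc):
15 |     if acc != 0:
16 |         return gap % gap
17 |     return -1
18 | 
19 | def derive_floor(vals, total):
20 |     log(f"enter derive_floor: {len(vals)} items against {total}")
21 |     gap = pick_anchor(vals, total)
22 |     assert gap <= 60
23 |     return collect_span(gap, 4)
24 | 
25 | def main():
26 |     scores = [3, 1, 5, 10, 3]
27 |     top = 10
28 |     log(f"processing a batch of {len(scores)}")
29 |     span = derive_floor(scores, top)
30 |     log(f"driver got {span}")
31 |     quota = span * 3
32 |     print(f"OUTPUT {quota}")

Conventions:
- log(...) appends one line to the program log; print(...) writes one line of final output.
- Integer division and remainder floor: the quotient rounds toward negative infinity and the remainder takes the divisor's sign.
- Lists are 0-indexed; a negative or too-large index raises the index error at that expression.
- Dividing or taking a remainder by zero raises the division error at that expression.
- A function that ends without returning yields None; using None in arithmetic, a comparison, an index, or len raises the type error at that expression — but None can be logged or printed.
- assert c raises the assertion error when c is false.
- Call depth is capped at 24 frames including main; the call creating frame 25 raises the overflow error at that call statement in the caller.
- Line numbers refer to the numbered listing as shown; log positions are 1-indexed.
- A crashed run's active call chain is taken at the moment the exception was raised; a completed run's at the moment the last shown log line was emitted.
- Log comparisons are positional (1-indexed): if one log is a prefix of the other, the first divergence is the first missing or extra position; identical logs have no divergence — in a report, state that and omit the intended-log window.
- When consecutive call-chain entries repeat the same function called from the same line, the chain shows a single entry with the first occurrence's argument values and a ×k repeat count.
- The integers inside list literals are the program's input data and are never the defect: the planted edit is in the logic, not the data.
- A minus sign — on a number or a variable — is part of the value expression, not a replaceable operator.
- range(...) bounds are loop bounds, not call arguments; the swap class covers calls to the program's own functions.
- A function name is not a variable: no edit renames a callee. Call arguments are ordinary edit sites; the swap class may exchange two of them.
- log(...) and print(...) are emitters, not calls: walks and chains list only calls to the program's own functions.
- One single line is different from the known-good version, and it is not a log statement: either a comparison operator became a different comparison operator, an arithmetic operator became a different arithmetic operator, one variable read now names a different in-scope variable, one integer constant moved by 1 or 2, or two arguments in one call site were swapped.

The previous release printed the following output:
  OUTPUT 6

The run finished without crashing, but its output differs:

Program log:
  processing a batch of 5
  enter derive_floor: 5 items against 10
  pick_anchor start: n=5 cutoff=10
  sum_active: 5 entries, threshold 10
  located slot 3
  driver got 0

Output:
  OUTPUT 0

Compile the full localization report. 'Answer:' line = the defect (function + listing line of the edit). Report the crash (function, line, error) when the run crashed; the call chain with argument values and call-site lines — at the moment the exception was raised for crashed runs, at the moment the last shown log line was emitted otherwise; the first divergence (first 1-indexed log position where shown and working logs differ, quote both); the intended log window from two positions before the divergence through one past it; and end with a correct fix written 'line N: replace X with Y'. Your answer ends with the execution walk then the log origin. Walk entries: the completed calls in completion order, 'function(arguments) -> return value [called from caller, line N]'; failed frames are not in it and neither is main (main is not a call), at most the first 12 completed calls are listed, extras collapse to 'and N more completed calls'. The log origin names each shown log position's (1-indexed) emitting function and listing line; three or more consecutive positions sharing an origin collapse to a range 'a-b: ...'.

Answer: the defect is in collect_span at line 16.
Key fact: Log line 6 is where behavior first shows: 'driver got 0' appears instead of 'driver got 2'.
Call chain: main.
First divergence: position 6; shown 'driver got 0' vs intended 'driver got 2'.
Intended log window:
  4: sum_active: 5 entries, threshold 10
  5: located slot 3
  6: driver got 2
Execution walk:
  sum_active([3, 1, 5, 10, 3], 10) -> 3  [called from pick_anchor, line 9]
  pick_anchor([3, 1, 5, 10, 3], 10) -> 30  [called from derive_floor, line 21]
  collect_span(30, 4) -> 0  [called from derive_floor, line 23]
  derive_floor([3, 1, 5, 10, 3], 10) -> 0  [called from main, line 29]
Log line origins:
  1 — main, line 28
  2 — derive_floor, line 20
  3 — pick_anchor, line 8
  4 — sum_active, line 2
  5 — pick_anchor, line 10
  6 — main, line 30
A correct fix: line 16: replace `gap % gap` with `gap % acc`.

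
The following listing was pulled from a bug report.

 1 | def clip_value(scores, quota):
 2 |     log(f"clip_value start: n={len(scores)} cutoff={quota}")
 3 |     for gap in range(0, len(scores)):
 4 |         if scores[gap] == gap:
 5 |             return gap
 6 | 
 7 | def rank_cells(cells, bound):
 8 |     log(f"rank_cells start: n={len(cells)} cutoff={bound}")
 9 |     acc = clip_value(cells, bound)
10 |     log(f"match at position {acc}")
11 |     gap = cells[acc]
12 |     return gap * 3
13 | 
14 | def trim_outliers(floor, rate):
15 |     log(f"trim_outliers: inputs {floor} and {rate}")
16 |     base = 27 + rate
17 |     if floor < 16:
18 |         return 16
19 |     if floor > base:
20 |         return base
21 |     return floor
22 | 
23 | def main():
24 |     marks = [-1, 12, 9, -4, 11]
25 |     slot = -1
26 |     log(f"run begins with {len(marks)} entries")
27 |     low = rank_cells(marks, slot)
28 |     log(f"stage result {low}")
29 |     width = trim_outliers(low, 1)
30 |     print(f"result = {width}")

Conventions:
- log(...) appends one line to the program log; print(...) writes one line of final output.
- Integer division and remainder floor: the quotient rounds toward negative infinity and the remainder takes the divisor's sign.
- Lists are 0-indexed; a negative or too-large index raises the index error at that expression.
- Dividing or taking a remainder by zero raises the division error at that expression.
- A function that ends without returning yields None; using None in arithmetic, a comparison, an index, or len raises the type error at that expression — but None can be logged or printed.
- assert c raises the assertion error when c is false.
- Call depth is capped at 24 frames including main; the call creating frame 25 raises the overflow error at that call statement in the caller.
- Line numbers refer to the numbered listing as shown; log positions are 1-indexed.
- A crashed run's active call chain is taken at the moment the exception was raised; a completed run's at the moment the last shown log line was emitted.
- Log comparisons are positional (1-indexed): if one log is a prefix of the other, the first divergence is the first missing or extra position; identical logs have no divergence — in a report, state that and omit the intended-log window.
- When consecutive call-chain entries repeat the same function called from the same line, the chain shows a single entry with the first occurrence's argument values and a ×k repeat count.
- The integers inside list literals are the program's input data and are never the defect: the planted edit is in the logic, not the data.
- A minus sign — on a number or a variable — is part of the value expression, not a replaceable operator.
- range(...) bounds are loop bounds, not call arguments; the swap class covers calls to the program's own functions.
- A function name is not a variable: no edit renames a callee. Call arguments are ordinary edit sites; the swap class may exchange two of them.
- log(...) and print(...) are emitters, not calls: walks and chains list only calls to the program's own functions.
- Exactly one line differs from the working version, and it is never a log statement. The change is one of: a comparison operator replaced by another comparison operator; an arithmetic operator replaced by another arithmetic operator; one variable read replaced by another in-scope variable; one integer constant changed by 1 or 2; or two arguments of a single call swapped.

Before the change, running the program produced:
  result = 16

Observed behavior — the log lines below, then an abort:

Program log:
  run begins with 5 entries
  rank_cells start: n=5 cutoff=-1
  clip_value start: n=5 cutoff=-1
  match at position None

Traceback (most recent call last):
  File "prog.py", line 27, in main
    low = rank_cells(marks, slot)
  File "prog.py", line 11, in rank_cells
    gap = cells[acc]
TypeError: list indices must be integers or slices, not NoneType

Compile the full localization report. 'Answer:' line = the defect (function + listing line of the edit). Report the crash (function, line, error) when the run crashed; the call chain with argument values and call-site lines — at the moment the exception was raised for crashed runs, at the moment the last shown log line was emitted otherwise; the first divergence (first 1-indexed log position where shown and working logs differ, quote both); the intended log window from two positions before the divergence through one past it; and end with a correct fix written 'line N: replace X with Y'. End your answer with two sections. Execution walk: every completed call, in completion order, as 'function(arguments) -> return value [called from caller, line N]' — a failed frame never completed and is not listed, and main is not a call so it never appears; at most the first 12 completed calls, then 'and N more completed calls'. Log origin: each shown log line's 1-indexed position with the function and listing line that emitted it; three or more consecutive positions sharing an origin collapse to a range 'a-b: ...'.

Answer: the defect is in clip_value at line 4.
Key fact: Log line 4 is where behavior first shows: 'match at position None' appears instead of 'match at position 0'.
Crash: rank_cells, line 11, TypeError.
Call chain: main -> rank_cells([-1, 12, 9, -4, 11], -1) (called at line 27).
First divergence: position 4; shown 'match at position None' vs intended 'match at position 0'.
Intended log window:
  2: rank_cells start: n=5 cutoff=-1
  3: clip_value start: n=5 cutoff=-1
  4: match at position 0
  5: stage result -3
Execution walk:
  clip_value([-1, 12, 9, -4, 11], -1) -> None  [called from rank_cells, line 9]
Log line origins:
  1: logged in main at line 26
  2: logged in rank_cells at line 8
  3: logged in clip_value at line 2
  4: logged in rank_cells at line 10
A correct fix: line 4: replace `scores[gap] == gap` with `scores[gap] == quota`.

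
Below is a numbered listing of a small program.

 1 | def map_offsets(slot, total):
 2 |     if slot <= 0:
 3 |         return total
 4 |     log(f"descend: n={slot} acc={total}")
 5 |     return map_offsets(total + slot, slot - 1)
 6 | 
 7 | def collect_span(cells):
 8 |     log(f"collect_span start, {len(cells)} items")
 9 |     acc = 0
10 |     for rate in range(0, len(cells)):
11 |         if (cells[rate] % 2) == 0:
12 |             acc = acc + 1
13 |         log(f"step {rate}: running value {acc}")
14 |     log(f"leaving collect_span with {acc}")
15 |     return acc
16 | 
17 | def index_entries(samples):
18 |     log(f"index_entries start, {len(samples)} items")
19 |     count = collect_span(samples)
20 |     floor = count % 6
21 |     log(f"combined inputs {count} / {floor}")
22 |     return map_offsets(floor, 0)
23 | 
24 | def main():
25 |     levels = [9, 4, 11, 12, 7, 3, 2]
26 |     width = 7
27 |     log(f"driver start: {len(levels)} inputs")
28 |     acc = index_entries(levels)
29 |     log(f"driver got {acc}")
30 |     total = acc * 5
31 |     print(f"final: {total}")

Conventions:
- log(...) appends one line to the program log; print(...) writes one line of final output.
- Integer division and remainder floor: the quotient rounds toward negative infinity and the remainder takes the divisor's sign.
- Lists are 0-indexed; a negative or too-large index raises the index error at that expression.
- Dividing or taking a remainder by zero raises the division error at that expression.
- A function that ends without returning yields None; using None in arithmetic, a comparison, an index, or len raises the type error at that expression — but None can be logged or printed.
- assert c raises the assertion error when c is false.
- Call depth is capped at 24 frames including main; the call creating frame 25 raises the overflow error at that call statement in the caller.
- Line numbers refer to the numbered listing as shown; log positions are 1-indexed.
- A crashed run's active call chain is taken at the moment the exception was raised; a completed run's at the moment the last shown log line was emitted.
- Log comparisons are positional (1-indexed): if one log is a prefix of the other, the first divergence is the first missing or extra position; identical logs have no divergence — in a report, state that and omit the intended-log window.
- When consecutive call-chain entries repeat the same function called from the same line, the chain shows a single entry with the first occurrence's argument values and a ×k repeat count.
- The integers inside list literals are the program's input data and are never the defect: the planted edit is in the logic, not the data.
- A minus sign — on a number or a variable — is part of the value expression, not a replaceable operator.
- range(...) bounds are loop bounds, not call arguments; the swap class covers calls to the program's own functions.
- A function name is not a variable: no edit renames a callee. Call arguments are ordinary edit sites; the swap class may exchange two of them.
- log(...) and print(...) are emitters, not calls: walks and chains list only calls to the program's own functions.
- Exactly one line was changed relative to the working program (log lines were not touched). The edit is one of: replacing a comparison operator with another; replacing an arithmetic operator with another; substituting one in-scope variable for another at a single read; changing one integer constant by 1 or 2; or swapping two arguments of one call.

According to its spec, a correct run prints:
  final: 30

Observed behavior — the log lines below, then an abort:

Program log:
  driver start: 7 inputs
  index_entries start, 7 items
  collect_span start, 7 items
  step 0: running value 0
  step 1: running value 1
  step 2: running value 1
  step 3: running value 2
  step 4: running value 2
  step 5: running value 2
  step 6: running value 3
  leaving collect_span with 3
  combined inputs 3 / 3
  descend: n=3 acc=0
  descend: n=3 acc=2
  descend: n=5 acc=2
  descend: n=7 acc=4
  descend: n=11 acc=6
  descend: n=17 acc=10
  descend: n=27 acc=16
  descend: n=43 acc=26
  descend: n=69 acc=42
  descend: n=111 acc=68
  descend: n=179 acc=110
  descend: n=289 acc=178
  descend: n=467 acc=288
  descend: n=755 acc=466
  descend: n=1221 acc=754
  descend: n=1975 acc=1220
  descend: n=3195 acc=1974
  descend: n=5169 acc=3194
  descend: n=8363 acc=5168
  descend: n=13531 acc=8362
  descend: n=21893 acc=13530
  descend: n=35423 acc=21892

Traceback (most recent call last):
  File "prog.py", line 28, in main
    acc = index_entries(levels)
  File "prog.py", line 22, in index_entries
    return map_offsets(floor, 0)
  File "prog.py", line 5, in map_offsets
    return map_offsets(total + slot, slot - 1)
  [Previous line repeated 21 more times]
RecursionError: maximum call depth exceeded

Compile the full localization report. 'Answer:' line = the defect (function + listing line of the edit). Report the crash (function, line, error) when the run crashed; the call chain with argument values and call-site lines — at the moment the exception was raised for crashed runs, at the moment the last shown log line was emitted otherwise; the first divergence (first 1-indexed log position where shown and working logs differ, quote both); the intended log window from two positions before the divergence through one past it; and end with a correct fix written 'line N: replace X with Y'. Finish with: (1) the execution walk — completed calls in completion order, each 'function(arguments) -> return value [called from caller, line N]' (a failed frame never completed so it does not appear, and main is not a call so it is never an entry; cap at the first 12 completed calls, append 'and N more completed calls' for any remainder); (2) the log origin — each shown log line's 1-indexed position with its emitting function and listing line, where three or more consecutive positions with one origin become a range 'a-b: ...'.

Answer: the defect is in map_offsets at line 5.
Key fact: Log line 14 is where behavior first shows: 'descend: n=3 acc=2' appears instead of 'descend: n=2 acc=3'.
Crash: map_offsets, line 5, RecursionError.
Call chain: main -> index_entries([9, 4, 11, 12, 7, 3, 2]) (called at line 28) -> map_offsets(3, 0) (called at line 22) -> map_offsets(3, 2) (called at line 5) ×21.
First divergence: position 14; shown 'descend: n=3 acc=2' vs intended 'descend: n=2 acc=3'.
Intended log window:
  12: combined inputs 3 / 3
  13: descend: n=3 acc=0
  14: descend: n=2 acc=3
  15: descend: n=1 acc=5
Execution walk:
  collect_span([9, 4, 11, 12, 7, 3, 2]) -> 3  [called from index_entries, line 19]
Log origin:
  1: from main, line 27
  2: from index_entries, line 18
  3: from collect_span, line 8
  4-10: from collect_span, line 13
  11: from collect_span, line 14
  12: from index_entries, line 21
  13-34: from map_offsets, line 4
A correct fix: line 5: replace `map_offsets(total + slot, slot - 1)` with `map_offsets(slot - 1, total + slot)`.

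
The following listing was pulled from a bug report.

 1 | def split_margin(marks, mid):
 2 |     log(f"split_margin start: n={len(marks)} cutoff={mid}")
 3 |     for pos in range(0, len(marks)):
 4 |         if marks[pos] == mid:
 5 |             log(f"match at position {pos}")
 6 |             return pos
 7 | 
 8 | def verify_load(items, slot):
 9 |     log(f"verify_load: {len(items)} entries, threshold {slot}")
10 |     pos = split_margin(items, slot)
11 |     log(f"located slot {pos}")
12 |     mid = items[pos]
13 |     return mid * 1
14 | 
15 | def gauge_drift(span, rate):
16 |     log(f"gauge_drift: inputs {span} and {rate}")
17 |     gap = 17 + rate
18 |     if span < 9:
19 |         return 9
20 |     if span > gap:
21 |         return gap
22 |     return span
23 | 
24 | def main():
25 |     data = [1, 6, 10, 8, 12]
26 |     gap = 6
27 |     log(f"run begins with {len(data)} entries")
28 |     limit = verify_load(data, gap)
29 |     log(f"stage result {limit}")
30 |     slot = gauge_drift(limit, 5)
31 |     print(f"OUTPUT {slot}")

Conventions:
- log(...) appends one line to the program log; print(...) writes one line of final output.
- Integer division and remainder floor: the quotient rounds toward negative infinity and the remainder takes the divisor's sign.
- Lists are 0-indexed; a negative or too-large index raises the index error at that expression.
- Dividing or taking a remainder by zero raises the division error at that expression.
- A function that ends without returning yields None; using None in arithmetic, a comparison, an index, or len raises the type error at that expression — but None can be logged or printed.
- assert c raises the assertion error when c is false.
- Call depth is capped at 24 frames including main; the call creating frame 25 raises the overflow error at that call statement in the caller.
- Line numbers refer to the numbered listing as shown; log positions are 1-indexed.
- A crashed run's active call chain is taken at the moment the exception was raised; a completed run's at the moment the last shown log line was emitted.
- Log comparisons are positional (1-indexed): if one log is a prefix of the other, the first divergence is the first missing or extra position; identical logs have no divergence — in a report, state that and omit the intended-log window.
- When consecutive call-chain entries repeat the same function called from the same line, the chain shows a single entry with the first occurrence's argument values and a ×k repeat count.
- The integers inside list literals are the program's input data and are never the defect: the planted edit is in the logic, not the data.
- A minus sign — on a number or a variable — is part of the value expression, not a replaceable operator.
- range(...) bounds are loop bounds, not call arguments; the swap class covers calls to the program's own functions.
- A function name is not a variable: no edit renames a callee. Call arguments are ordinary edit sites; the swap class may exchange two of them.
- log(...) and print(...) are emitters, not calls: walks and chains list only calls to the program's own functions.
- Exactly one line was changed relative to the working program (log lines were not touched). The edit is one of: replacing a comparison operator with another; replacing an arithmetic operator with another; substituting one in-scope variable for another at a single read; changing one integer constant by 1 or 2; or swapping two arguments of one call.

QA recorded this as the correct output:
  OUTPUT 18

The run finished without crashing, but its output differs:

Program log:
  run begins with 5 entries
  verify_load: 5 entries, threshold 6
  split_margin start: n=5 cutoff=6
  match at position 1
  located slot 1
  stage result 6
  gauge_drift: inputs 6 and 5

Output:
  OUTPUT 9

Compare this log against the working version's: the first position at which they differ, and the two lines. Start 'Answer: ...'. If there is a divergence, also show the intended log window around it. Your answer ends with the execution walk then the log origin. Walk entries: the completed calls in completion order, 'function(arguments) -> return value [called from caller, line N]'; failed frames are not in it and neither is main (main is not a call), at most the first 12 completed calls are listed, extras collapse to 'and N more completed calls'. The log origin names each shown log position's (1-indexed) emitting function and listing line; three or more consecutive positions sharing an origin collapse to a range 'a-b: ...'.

Answer: at position 6 the run shows 'stage result 6' where the working version logs 'stage result 18'.
Intended log window:
  4: match at position 1
  5: located slot 1
  6: stage result 18
  7: gauge_drift: inputs 18 and 5
Execution walk:
  split_margin([1, 6, 10, 8, 12], 6) -> 1  [called from verify_load, line 10]
  verify_load([1, 6, 10, 8, 12], 6) -> 6  [called from main, line 28]
  gauge_drift(6, 5) -> 9  [called from main, line 30]
Log origins:
  1: emitted by main (line 27)
  2: emitted by verify_load (line 9)
  3: emitted by split_margin (line 2)
  4: emitted by split_margin (line 5)
  5: emitted by verify_load (line 11)
  6: emitted by main (line 29)
  7: emitted by gauge_drift (line 16)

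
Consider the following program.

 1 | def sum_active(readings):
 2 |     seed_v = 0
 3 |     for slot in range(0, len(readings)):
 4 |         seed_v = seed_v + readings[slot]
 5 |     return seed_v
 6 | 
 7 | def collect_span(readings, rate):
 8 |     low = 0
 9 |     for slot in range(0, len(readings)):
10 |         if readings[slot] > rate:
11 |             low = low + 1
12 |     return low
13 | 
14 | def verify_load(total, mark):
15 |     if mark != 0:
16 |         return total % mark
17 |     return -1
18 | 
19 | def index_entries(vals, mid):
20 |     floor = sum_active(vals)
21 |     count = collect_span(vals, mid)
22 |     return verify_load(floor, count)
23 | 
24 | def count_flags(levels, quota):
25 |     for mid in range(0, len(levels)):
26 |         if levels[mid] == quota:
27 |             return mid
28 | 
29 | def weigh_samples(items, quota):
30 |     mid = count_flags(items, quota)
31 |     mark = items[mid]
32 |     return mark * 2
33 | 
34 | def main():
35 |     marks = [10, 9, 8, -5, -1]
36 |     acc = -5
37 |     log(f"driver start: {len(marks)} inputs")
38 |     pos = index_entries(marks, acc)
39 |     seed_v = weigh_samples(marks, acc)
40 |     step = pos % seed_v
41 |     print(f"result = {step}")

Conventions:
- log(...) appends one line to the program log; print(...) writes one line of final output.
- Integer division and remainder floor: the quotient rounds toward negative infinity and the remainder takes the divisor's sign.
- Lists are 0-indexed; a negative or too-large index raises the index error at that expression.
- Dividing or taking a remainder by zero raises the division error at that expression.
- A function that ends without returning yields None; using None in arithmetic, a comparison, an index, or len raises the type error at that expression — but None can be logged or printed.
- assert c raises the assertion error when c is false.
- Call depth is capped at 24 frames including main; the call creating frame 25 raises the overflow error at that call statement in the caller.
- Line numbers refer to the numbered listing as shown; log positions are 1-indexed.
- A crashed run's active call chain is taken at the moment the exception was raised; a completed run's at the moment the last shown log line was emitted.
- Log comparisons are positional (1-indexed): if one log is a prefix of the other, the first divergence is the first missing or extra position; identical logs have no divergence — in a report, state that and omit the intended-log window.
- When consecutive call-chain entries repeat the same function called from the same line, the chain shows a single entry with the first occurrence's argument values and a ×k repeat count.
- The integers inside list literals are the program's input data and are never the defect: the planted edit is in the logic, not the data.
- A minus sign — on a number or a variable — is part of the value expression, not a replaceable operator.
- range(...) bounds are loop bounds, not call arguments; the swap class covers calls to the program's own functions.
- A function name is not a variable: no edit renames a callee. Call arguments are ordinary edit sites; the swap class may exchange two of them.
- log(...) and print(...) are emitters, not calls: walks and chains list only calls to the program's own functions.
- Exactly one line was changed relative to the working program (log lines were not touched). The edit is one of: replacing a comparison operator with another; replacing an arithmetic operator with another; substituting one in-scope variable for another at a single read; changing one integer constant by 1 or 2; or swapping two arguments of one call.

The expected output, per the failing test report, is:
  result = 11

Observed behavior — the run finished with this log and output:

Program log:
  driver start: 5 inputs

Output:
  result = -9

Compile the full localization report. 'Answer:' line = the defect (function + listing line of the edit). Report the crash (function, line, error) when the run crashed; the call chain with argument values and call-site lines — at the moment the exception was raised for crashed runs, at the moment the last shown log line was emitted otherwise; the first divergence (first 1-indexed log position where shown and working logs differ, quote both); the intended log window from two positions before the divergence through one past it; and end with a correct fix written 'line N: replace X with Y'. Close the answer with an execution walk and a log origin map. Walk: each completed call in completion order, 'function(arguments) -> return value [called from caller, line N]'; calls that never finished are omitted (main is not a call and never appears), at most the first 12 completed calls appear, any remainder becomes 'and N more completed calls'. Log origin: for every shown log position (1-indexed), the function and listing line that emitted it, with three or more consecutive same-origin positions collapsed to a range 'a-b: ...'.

Answer: the defect is in main at line 40.
Core observation: Log streams are identical — the defect surfaces only in the printed output.
Call chain: main.
First divergence: none; the two logs match at every position.
Execution walk:
  sum_active([10, 9, 8, -5, -1]) -> 21  [called from index_entries, line 20]
  collect_span([10, 9, 8, -5, -1], -5) -> 4  [called from index_entries, line 21]
  verify_load(21, 4) -> 1  [called from index_entries, line 22]
  index_entries([10, 9, 8, -5, -1], -5) -> 1  [called from main, line 38]
  count_flags([10, 9, 8, -5, -1], -5) -> 3  [called from weigh_samples, line 30]
  weigh_samples([10, 9, 8, -5, -1], -5) -> -10  [called from main, line 39]
Log origin:
  1 — main, line 37
A correct fix: line 40: replace `%` with `-`.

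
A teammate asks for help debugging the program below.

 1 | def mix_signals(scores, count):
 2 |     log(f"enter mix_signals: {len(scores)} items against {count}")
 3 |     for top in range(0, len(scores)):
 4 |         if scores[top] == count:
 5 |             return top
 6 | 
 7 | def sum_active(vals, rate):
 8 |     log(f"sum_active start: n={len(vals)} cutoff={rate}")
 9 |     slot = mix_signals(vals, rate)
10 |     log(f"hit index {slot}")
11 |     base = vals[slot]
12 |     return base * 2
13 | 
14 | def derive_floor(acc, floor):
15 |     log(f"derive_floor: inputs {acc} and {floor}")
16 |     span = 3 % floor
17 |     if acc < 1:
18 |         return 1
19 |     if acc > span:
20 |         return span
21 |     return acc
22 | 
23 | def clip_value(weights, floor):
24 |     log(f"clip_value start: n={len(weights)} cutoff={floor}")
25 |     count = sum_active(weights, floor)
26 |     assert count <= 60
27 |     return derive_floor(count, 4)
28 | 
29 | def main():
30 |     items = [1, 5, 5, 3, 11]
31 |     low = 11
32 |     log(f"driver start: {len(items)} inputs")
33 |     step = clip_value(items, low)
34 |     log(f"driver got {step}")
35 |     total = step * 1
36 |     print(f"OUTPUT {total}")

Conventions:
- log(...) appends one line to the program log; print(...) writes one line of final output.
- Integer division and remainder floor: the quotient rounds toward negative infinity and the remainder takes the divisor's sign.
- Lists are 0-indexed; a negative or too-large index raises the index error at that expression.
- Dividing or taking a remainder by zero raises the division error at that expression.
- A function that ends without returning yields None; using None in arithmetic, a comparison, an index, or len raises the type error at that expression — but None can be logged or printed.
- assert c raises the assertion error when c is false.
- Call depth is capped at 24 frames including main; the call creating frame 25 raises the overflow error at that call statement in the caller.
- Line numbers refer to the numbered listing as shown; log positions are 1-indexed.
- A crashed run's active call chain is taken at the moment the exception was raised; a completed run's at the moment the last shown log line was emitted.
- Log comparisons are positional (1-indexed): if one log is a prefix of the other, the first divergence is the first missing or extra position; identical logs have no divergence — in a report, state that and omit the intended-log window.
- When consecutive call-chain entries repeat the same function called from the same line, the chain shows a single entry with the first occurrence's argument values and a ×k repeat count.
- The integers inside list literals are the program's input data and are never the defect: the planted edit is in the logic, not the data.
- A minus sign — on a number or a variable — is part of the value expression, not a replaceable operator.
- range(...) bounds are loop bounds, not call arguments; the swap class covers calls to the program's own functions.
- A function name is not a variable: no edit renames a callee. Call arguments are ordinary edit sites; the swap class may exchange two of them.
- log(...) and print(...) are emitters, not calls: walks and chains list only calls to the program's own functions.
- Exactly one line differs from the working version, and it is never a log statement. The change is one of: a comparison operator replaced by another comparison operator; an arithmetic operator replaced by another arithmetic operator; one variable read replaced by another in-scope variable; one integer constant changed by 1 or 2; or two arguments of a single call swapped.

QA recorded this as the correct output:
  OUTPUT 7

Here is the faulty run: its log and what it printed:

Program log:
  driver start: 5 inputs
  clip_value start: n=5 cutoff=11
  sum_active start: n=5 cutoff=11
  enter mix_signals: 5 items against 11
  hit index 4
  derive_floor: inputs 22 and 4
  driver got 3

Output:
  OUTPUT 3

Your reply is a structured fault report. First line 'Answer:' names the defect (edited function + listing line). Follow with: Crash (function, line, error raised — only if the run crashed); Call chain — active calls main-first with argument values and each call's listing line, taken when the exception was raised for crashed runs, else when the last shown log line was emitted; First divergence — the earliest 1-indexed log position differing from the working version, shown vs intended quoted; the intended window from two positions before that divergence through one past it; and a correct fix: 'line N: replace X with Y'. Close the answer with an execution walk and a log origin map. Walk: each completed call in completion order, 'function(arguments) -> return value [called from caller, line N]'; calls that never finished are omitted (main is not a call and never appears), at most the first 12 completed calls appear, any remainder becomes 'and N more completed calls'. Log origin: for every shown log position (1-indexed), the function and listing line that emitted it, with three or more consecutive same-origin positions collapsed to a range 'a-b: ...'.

Answer: the defect is in derive_floor at line 16.
The tell: The earliest visible damage is log position 7 — 'driver got 3' rather than the intended 'driver got 7'.
Call chain: main.
First divergence: position 7 — the shown line 'driver got 3' should read 'driver got 7'.
Intended log window:
  5: hit index 4
  6: derive_floor: inputs 22 and 4
  7: driver got 7
Execution walk:
  mix_signals([1, 5, 5, 3, 11], 11) -> 4  [called from sum_active, line 9]
  sum_active([1, 5, 5, 3, 11], 11) -> 22  [called from clip_value, line 25]
  derive_floor(22, 4) -> 3  [called from clip_value, line 27]
  clip_value([1, 5, 5, 3, 11], 11) -> 3  [called from main, line 33]
Log origins:
  1: emitted by main (line 32)
  2: emitted by clip_value (line 24)
  3: emitted by sum_active (line 8)
  4: emitted by mix_signals (line 2)
  5: emitted by sum_active (line 10)
  6: emitted by derive_floor (line 15)
  7: emitted by main (line 34)
A correct fix: line 16: replace `%` with `+`.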